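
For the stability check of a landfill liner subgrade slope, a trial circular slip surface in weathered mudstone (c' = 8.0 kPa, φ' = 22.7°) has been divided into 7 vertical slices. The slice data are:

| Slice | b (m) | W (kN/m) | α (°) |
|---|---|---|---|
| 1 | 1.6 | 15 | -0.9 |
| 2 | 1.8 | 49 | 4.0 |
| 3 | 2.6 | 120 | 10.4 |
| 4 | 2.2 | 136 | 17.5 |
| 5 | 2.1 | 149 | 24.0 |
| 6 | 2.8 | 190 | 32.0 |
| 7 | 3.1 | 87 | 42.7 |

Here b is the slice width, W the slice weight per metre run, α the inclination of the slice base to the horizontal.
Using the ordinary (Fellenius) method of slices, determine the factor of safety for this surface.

Ordinary method of slices: FS = Σ[c'·Δl_i + (W_i cosα_i)·tanφ'] / Σ W_i sinα_i, with Δl_i = b_i / cosα_i.
Slice 1: Δl = 1.6/cos(-0.9°) = 1.600 m; N'_1 = 15·cos(-0.9°) = 15.0; c'Δl = 12.80; W sinα = -0.2
Slice 2: Δl = 1.8/cos4.0° = 1.804 m; N'_2 = 49·cos4.0° = 48.9; c'Δl = 14.44; W sinα = 3.4
Slice 3: Δl = 2.6/cos10.4° = 2.643 m; N'_3 = 120·cos10.4° = 118.0; c'Δl = 21.15; W sinα = 21.7
Slice 4: Δl = 2.2/cos17.5° = 2.307 m; N'_4 = 136·cos17.5° = 129.7; c'Δl = 18.45; W sinα = 40.9
Slice 5: Δl = 2.1/cos24.0° = 2.299 m; N'_5 = 149·cos24.0° = 136.1; c'Δl = 18.39; W sinα = 60.6
Slice 6: Δl = 2.8/cos32.0° = 3.302 m; N'_6 = 190·cos32.0° = 161.1; c'Δl = 26.41; W sinα = 100.7
Slice 7: Δl = 3.1/cos42.7° = 4.218 m; N'_7 = 87·cos42.7° = 63.9; c'Δl = 33.75; W sinα = 59.0
Σc'Δl = 145.4 kN/m; ΣN' = 672.8 kN/m; ΣW sinα = 286.0 kN/m
Resisting = 145.4 + 672.8·tan22.7° = 145.4 + 281.4 = 426.8 kN/m
FS = 426.8 / 286.0 = 1.492

FS = 1.49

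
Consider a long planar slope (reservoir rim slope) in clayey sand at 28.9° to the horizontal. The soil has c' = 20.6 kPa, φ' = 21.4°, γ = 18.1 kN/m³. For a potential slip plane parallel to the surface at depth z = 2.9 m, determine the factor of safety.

FS = 1.64

For an infinite slope with a slip plane parallel to the surface (no pore pressure): FS = [c' + γz cos²β tanφ'] / [γz sinβ cosβ].
γz = 18.1·2.9 = 52.49 kN/m²
Numerator = 20.6 + 52.49·cos²28.9°·tan21.4° = 20.6 + 52.49·0.7664·0.3919 = 36.366 kPa
Denominator = 52.49·sin28.9°·cos28.9° = 52.49·0.4833·0.8755 = 22.208 kPa
FS = 36.366 / 22.208 = 1.637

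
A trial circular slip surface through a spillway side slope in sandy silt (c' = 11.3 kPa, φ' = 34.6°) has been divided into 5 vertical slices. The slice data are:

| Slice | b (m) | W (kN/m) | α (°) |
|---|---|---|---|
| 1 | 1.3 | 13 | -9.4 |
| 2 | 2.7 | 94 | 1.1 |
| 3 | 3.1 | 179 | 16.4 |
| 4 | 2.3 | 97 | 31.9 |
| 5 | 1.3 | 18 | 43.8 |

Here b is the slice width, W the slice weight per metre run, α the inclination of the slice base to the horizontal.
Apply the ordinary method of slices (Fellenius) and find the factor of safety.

FS = 3.43

Ordinary method of slices: FS = Σ[c'·Δl_i + (W_i cosα_i)·tanφ'] / Σ W_i sinα_i, with Δl_i = b_i / cosα_i.
Slice 1: Δl = 1.3/cos(-9.4°) = 1.318 m; N'_1 = 13·cos(-9.4°) = 12.8; c'Δl = 14.89; W sinα = -2.1
Slice 2: Δl = 2.7/cos1.1° = 2.700 m; N'_2 = 94·cos1.1° = 94.0; c'Δl = 30.52; W sinα = 1.8
Slice 3: Δl = 3.1/cos16.4° = 3.231 m; N'_3 = 179·cos16.4° = 171.7; c'Δl = 36.52; W sinα = 50.5
Slice 4: Δl = 2.3/cos31.9° = 2.709 m; N'_4 = 97·cos31.9° = 82.4; c'Δl = 30.61; W sinα = 51.3
Slice 5: Δl = 1.3/cos43.8° = 1.801 m; N'_5 = 18·cos43.8° = 13.0; c'Δl = 20.35; W sinα = 12.5
Σc'Δl = 132.9 kN/m; ΣN' = 373.9 kN/m; ΣW sinα = 113.9 kN/m
Resisting = 132.9 + 373.9·tan34.6° = 132.9 + 257.9 = 390.8 kN/m
FS = 390.8 / 113.9 = 3.430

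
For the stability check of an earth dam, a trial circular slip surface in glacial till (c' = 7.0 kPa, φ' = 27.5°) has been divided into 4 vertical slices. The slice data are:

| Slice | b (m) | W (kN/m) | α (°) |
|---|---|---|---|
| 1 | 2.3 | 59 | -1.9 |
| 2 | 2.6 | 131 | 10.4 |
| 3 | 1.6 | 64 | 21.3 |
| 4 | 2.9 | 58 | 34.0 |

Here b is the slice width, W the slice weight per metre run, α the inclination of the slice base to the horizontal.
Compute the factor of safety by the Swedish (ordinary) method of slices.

FS = 2.91

Ordinary method of slices: FS = Σ[c'·Δl_i + (W_i cosα_i)·tanφ'] / Σ W_i sinα_i, with Δl_i = b_i / cosα_i.
Slice 1: Δl = 2.3/cos(-1.9°) = 2.301 m; N'_1 = 59·cos(-1.9°) = 59.0; c'Δl = 16.11; W sinα = -2.0
Slice 2: Δl = 2.6/cos10.4° = 2.643 m; N'_2 = 131·cos10.4° = 128.8; c'Δl = 18.50; W sinα = 23.6
Slice 3: Δl = 1.6/cos21.3° = 1.717 m; N'_3 = 64·cos21.3° = 59.6; c'Δl = 12.02; W sinα = 23.2
Slice 4: Δl = 2.9/cos34.0° = 3.498 m; N'_4 = 58·cos34.0° = 48.1; c'Δl = 24.49; W sinα = 32.4
Σc'Δl = 71.1 kN/m; ΣN' = 295.5 kN/m; ΣW sinα = 77.4 kN/m
Resisting = 71.1 + 295.5·tan27.5° = 71.1 + 153.8 = 225.0 kN/m
FS = 225.0 / 77.4 = 2.907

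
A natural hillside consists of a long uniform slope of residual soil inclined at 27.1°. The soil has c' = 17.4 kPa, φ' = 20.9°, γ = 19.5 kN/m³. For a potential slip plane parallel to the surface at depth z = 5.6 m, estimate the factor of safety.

For an infinite slope with a slip plane parallel to the surface (no pore pressure): FS = [c' + γz cos²β tanφ'] / [γz sinβ cosβ].
γz = 19.5·5.6 = 109.20 kN/m²
Numerator = 17.4 + 109.20·cos²27.1°·tan20.9° = 17.4 + 109.20·0.7925·0.3819 = 50.446 kPa
Denominator = 109.20·sin27.1°·cos27.1° = 109.20·0.4555·0.8902 = 44.284 kPa
FS = 50.446 / 44.284 = 1.139

FS = 1.14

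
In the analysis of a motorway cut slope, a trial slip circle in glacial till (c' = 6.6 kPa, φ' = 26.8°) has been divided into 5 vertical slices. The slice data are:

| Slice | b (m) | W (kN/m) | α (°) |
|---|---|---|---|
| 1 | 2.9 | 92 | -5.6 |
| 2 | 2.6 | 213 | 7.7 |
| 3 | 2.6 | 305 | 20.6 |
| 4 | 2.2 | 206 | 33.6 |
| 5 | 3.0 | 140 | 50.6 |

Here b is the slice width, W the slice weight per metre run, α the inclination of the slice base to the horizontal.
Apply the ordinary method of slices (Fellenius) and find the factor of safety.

FS = 1.52

Ordinary method of slices: FS = Σ[c'·Δl_i + (W_i cosα_i)·tanφ'] / Σ W_i sinα_i, with Δl_i = b_i / cosα_i.
Slice 1: Δl = 2.9/cos(-5.6°) = 2.914 m; N'_1 = 92·cos(-5.6°) = 91.6; c'Δl = 19.23; W sinα = -9.0
Slice 2: Δl = 2.6/cos7.7° = 2.624 m; N'_2 = 213·cos7.7° = 211.1; c'Δl = 17.32; W sinα = 28.5
Slice 3: Δl = 2.6/cos20.6° = 2.778 m; N'_3 = 305·cos20.6° = 285.5; c'Δl = 18.33; W sinα = 107.3
Slice 4: Δl = 2.2/cos33.6° = 2.641 m; N'_4 = 206·cos33.6° = 171.6; c'Δl = 17.43; W sinα = 114.0
Slice 5: Δl = 3.0/cos50.6° = 4.726 m; N'_5 = 140·cos50.6° = 88.9; c'Δl = 31.19; W sinα = 108.2
Σc'Δl = 103.5 kN/m; ΣN' = 848.6 kN/m; ΣW sinα = 349.1 kN/m
Resisting = 103.5 + 848.6·tan26.8° = 103.5 + 428.6 = 532.2 kN/m
FS = 532.2 / 349.1 = 1.525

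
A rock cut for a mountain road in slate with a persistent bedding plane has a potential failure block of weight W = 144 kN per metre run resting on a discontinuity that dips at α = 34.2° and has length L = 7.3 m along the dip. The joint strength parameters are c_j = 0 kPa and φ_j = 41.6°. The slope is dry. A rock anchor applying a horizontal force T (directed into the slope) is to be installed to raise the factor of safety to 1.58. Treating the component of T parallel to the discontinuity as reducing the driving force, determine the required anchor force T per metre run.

Resolving forces along and normal to the sliding plane, with the horizontal anchor force T adding T·sinα to the effective normal force and T·cosα acting up the plane against the driving force:
FS = [c_jL + (W cosα + T sinα) tanφ_j] / [W sinα − T cosα]
Without the anchor: N' = 119.1 kN/m, driving T_d = 80.9 kN/m, resisting R = 0·7.3 + 119.1·tan41.6° = 105.7 kN/m, FS = 1.31.
Setting FS = 1.58 and solving for T:
1.58·(80.9 − T cos34.2°) = 105.7 + T sin34.2°·tan41.6°
T·(sin34.2°·tan41.6° + 1.58·cos34.2°) = 1.58·80.9 − 105.7
T·(0.5621·0.8878 + 1.58·0.8271) = 127.9 − 105.7 = 22.1
T·1.8058 = 22.1
T = 12.3 kN/m

T = 12 kN/m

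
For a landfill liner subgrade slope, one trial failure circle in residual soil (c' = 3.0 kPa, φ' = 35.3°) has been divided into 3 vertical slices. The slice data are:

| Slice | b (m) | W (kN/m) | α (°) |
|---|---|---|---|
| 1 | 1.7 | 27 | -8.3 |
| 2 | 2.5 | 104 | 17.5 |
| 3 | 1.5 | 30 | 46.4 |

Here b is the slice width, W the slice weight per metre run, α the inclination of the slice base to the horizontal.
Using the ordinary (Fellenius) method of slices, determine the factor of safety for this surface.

Ordinary method of slices: FS = Σ[c'·Δl_i + (W_i cosα_i)·tanφ'] / Σ W_i sinα_i, with Δl_i = b_i / cosα_i.
Slice 1: Δl = 1.7/cos(-8.3°) = 1.718 m; N'_1 = 27·cos(-8.3°) = 26.7; c'Δl = 5.15; W sinα = -3.9
Slice 2: Δl = 2.5/cos17.5° = 2.621 m; N'_2 = 104·cos17.5° = 99.2; c'Δl = 7.86; W sinα = 31.3
Slice 3: Δl = 1.5/cos46.4° = 2.175 m; N'_3 = 30·cos46.4° = 20.7; c'Δl = 6.53; W sinα = 21.7
Σc'Δl = 19.5 kN/m; ΣN' = 146.6 kN/m; ΣW sinα = 49.1 kN/m
Resisting = 19.5 + 146.6·tan35.3° = 19.5 + 103.8 = 123.3 kN/m
FS = 123.3 / 49.1 = 2.512

FS = 2.51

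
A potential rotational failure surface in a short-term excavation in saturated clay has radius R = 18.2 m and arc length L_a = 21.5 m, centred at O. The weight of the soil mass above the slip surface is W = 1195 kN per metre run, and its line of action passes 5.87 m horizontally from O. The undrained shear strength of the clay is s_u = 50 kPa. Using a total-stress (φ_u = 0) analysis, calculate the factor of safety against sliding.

FS = 2.79

Taking moments about the centre O, the resisting moment is provided by the undrained shear strength acting along the arc:
M_R = s_u·L_a·R = 50·21.50·18.2 = 19565.0 kN·m/m
M_D = W·d = 1195·5.87 = 7014.7 kN·m/m
FS = M_R / M_D = 19565.0 / 7014.7 = 2.789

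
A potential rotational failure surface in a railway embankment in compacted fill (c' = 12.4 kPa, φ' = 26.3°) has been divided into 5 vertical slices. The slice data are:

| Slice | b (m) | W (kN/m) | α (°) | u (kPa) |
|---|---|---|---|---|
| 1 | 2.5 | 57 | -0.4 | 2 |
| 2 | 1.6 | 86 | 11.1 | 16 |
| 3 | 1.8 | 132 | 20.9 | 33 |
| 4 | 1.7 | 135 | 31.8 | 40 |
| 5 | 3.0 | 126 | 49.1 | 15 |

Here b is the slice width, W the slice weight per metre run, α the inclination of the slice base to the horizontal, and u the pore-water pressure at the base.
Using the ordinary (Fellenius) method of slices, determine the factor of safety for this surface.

FS = 1.15

Ordinary method of slices: FS = Σ[c'·Δl_i + (W_i cosα_i − u_i·Δl_i)·tanφ'] / Σ W_i sinα_i, with Δl_i = b_i / cosα_i.
Slice 1: Δl = 2.5/cos(-0.4°) = 2.500 m; N'_1 = 57·cos(-0.4°) − 2·2.500 = 52.0; c'Δl = 31.00; W sinα = -0.4
Slice 2: Δl = 1.6/cos11.1° = 1.631 m; N'_2 = 86·cos11.1° − 16·1.631 = 58.3; c'Δl = 20.22; W sinα = 16.6
Slice 3: Δl = 1.8/cos20.9° = 1.927 m; N'_3 = 132·cos20.9° − 33·1.927 = 59.7; c'Δl = 23.89; W sinα = 47.1
Slice 4: Δl = 1.7/cos31.8° = 2.000 m; N'_4 = 135·cos31.8° − 40·2.000 = 34.7; c'Δl = 24.80; W sinα = 71.1
Slice 5: Δl = 3.0/cos49.1° = 4.582 m; N'_5 = 126·cos49.1° − 15·4.582 = 13.8; c'Δl = 56.82; W sinα = 95.2
Σc'Δl = 156.7 kN/m; ΣN' = 218.5 kN/m; ΣW sinα = 229.6 kN/m
Resisting = 156.7 + 218.5·tan26.3° = 156.7 + 108.0 = 264.7 kN/m
FS = 264.7 / 229.6 = 1.153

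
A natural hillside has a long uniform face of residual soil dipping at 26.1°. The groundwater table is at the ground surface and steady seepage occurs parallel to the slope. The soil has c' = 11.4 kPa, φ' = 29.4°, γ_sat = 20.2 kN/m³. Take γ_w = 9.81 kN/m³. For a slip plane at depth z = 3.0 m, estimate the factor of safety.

FS = 1.07

With seepage parallel to the slope and the water table at the surface, the effective normal stress on the slip plane uses the buoyant unit weight γ' = γ_sat − γ_w while the driving shear stress uses γ_sat:
FS = [c' + γ' z cos²β tanφ'] / [γ_sat z sinβ cosβ]
γ' = 20.2 − 9.81 = 10.39 kN/m³
Numerator = 11.4 + 10.39·3.0·cos²26.1°·tan29.4° = 11.4 + 10.39·3.0·0.8065·0.5635 = 25.564 kPa
Denominator = 20.2·3.0·sin26.1°·cos26.1° = 20.2·3.0·0.4399·0.8980 = 23.942 kPa
FS = 25.564 / 23.942 = 1.068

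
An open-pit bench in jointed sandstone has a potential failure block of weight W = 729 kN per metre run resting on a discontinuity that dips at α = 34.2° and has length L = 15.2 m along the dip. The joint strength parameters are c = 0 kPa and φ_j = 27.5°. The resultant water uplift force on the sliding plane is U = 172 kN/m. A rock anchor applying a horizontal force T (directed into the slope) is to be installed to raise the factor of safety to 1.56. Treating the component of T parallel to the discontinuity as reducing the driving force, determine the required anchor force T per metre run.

T = 262 kN/m

Resolving forces along and normal to the sliding plane, with the horizontal anchor force T adding T·sinα to the effective normal force and T·cosα acting up the plane against the driving force:
FS = [cL + (W cosα − U + T sinα) tanφ_j] / [W sinα − T cosα]
Without the anchor: N' = 430.9 kN/m, driving T_d = 409.8 kN/m, resisting R = 0·15.2 + 430.9·tan27.5° = 224.3 kN/m, FS = 0.55.
Setting FS = 1.56 and solving for T:
1.56·(409.8 − T cos34.2°) = 224.3 + T sin34.2°·tan27.5°
T·(sin34.2°·tan27.5° + 1.56·cos34.2°) = 1.56·409.8 − 224.3
T·(0.5621·0.5206 + 1.56·0.8271) = 639.2 − 224.3 = 414.9
T·1.5828 = 414.9
T = 262.1 kN/m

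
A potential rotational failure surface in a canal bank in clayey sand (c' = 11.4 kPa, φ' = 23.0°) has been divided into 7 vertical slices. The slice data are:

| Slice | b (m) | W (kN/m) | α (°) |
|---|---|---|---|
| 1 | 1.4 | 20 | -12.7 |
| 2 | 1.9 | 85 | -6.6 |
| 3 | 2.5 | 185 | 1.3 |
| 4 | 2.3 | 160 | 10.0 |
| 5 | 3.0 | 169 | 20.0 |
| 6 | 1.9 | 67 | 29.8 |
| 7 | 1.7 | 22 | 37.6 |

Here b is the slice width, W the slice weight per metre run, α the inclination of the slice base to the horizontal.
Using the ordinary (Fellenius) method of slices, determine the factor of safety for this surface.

FS = 3.83

Ordinary method of slices: FS = Σ[c'·Δl_i + (W_i cosα_i)·tanφ'] / Σ W_i sinα_i, with Δl_i = b_i / cosα_i.
Slice 1: Δl = 1.4/cos(-12.7°) = 1.435 m; N'_1 = 20·cos(-12.7°) = 19.5; c'Δl = 16.36; W sinα = -4.4
Slice 2: Δl = 1.9/cos(-6.6°) = 1.913 m; N'_2 = 85·cos(-6.6°) = 84.4; c'Δl = 21.80; W sinα = -9.8
Slice 3: Δl = 2.5/cos1.3° = 2.501 m; N'_3 = 185·cos1.3° = 185.0; c'Δl = 28.51; W sinα = 4.2
Slice 4: Δl = 2.3/cos10.0° = 2.335 m; N'_4 = 160·cos10.0° = 157.6; c'Δl = 26.62; W sinα = 27.8
Slice 5: Δl = 3.0/cos20.0° = 3.193 m; N'_5 = 169·cos20.0° = 158.8; c'Δl = 36.39; W sinα = 57.8
Slice 6: Δl = 1.9/cos29.8° = 2.190 m; N'_6 = 67·cos29.8° = 58.1; c'Δl = 24.96; W sinα = 33.3
Slice 7: Δl = 1.7/cos37.6° = 2.146 m; N'_7 = 22·cos37.6° = 17.4; c'Δl = 24.46; W sinα = 13.4
Σc'Δl = 179.1 kN/m; ΣN' = 680.8 kN/m; ΣW sinα = 122.3 kN/m
Resisting = 179.1 + 680.8·tan23.0° = 179.1 + 289.0 = 468.1 kN/m
FS = 468.1 / 122.3 = 3.826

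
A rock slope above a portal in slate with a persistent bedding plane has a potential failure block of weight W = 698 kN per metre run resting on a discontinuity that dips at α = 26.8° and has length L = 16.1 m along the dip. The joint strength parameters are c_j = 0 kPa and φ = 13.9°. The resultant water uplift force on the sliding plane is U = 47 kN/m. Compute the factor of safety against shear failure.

FS = 0.45

Resolving the block weight along and normal to the plane and applying the Mohr–Coulomb strength on the joint:
N' = W cosα − U = 698·cos26.8° − 47 = 576.0 kN/m
Driving force T = W sinα = 698·sin26.8° = 314.7 kN/m
Resisting force R = c_j·L + N'·tanφ = 0·16.1 + 576.0·tan13.9° = 0.0 + 142.6 = 142.6 kN/m
FS = R / T = 142.6 / 314.7 = 0.453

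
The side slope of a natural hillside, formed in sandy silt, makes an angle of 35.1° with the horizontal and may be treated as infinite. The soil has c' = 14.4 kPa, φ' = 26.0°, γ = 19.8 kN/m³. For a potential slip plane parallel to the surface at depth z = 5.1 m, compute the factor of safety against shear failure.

For an infinite slope with a slip plane parallel to the surface (no pore pressure): FS = [c' + γz cos²β tanφ'] / [γz sinβ cosβ].
γz = 19.8·5.1 = 100.98 kN/m²
Numerator = 14.4 + 100.98·cos²35.1°·tan26.0° = 14.4 + 100.98·0.6694·0.4877 = 47.367 kPa
Denominator = 100.98·sin35.1°·cos35.1° = 100.98·0.5750·0.8181 = 47.505 kPa
FS = 47.367 / 47.505 = 0.997

FS = 1.00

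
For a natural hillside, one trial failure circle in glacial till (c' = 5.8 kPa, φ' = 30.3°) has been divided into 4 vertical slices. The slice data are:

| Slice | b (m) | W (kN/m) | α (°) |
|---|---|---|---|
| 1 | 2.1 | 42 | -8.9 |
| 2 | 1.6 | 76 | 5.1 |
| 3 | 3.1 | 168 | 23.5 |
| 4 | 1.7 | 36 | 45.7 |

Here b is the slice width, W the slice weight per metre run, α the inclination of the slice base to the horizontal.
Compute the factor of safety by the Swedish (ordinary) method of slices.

Ordinary method of slices: FS = Σ[c'·Δl_i + (W_i cosα_i)·tanφ'] / Σ W_i sinα_i, with Δl_i = b_i / cosα_i.
Slice 1: Δl = 2.1/cos(-8.9°) = 2.126 m; N'_1 = 42·cos(-8.9°) = 41.5; c'Δl = 12.33; W sinα = -6.5
Slice 2: Δl = 1.6/cos5.1° = 1.606 m; N'_2 = 76·cos5.1° = 75.7; c'Δl = 9.32; W sinα = 6.8
Slice 3: Δl = 3.1/cos23.5° = 3.380 m; N'_3 = 168·cos23.5° = 154.1; c'Δl = 19.61; W sinα = 67.0
Slice 4: Δl = 1.7/cos45.7° = 2.434 m; N'_4 = 36·cos45.7° = 25.1; c'Δl = 14.12; W sinα = 25.8
Σc'Δl = 55.4 kN/m; ΣN' = 296.4 kN/m; ΣW sinα = 93.0 kN/m
Resisting = 55.4 + 296.4·tan30.3° = 55.4 + 173.2 = 228.6 kN/m
FS = 228.6 / 93.0 = 2.457

FS = 2.46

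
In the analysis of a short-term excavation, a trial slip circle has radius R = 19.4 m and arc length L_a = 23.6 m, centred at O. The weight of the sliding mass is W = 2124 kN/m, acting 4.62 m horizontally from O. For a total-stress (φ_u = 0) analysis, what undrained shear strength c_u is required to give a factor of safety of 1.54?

c_u = 33.0 kPa

FS = c_u·L_a·R / (W·d), so c_u = FS·W·d / (L_a·R).
c_u = 1.54·2124·4.62 / (23.60·19.4) = 15111.8 / 457.84 = 33.01 kPa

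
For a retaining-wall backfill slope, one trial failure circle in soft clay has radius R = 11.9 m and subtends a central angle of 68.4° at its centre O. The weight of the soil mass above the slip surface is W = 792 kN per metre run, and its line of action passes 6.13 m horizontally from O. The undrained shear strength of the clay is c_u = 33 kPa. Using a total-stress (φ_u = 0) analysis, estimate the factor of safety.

Taking moments about the centre O, the resisting moment is provided by the undrained shear strength acting along the arc:
Arc length L_a = R·θ = 11.9·(68.4°·π/180) = 11.9·1.1938 = 14.21 m
M_R = c_u·L_a·R = 33·14.21·11.9 = 5578.8 kN·m/m
M_D = W·d = 792·6.13 = 4855.0 kN·m/m
FS = M_R / M_D = 5578.8 / 4855.0 = 1.149

FS = 1.15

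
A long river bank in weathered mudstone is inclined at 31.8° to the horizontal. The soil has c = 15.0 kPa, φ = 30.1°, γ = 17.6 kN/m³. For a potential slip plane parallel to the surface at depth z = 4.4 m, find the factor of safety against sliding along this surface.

FS = 1.37

For an infinite slope with a slip plane parallel to the surface (no pore pressure): FS = [c + γz cos²β tanφ] / [γz sinβ cosβ].
γz = 17.6·4.4 = 77.44 kN/m²
Numerator = 15.0 + 77.44·cos²31.8°·tan30.1° = 15.0 + 77.44·0.7223·0.5797 = 47.425 kPa
Denominator = 77.44·sin31.8°·cos31.8° = 77.44·0.5270·0.8499 = 34.682 kPa
FS = 47.425 / 34.682 = 1.367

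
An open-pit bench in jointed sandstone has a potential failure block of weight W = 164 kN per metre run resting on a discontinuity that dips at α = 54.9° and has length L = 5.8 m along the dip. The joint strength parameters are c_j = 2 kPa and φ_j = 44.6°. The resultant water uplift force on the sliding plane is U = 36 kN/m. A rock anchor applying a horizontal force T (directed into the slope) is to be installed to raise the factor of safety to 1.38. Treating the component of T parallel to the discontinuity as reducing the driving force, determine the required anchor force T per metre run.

T = 73 kN/m

Resolving forces along and normal to the sliding plane, with the horizontal anchor force T adding T·sinα to the effective normal force and T·cosα acting up the plane against the driving force:
FS = [c_jL + (W cosα − U + T sinα) tanφ_j] / [W sinα − T cosα]
Without the anchor: N' = 58.3 kN/m, driving T_d = 134.2 kN/m, resisting R = 2·5.8 + 58.3·tan44.6° = 69.1 kN/m, FS = 0.51.
Setting FS = 1.38 and solving for T:
1.38·(134.2 − T cos54.9°) = 69.1 + T sin54.9°·tan44.6°
T·(sin54.9°·tan44.6° + 1.38·cos54.9°) = 1.38·134.2 − 69.1
T·(0.8181·0.9861 + 1.38·0.5750) = 185.2 − 69.1 = 116.1
T·1.6003 = 116.1
T = 72.5 kN/m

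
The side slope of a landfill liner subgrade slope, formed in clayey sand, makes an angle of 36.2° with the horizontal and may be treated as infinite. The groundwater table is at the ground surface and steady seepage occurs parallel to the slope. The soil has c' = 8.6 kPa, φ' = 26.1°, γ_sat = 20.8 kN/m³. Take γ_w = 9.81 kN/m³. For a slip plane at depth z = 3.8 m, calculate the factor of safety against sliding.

FS = 0.58

With seepage parallel to the slope and the water table at the surface, the effective normal stress on the slip plane uses the buoyant unit weight γ' = γ_sat − γ_w while the driving shear stress uses γ_sat:
FS = [c' + γ' z cos²β tanφ'] / [γ_sat z sinβ cosβ]
γ' = 20.8 − 9.81 = 10.99 kN/m³
Numerator = 8.6 + 10.99·3.8·cos²36.2°·tan26.1° = 8.6 + 10.99·3.8·0.6512·0.4899 = 21.923 kPa
Denominator = 20.8·3.8·sin36.2°·cos36.2° = 20.8·3.8·0.5906·0.8070 = 37.670 kPa
FS = 21.923 / 37.670 = 0.582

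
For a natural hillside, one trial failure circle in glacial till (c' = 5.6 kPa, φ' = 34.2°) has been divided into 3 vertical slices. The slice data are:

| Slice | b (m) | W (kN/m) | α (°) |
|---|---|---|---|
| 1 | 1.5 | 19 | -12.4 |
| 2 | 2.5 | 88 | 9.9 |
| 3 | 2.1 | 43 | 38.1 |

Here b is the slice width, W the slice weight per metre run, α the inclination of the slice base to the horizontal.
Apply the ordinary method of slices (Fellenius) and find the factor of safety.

Ordinary method of slices: FS = Σ[c'·Δl_i + (W_i cosα_i)·tanφ'] / Σ W_i sinα_i, with Δl_i = b_i / cosα_i.
Slice 1: Δl = 1.5/cos(-12.4°) = 1.536 m; N'_1 = 19·cos(-12.4°) = 18.6; c'Δl = 8.60; W sinα = -4.1
Slice 2: Δl = 2.5/cos9.9° = 2.538 m; N'_2 = 88·cos9.9° = 86.7; c'Δl = 14.21; W sinα = 15.1
Slice 3: Δl = 2.1/cos38.1° = 2.669 m; N'_3 = 43·cos38.1° = 33.8; c'Δl = 14.94; W sinα = 26.5
Σc'Δl = 37.8 kN/m; ΣN' = 139.1 kN/m; ΣW sinα = 37.6 kN/m
Resisting = 37.8 + 139.1·tan34.2° = 37.8 + 94.5 = 132.3 kN/m
FS = 132.3 / 37.6 = 3.520

FS = 3.52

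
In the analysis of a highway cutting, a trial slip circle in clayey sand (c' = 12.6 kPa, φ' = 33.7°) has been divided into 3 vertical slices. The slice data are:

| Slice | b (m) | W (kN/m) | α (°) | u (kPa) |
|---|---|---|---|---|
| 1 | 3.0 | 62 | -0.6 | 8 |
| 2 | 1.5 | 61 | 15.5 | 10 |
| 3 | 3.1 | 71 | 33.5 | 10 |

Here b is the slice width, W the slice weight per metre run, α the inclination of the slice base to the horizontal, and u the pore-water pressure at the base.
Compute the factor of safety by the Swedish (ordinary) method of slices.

FS = 3.16

Ordinary method of slices: FS = Σ[c'·Δl_i + (W_i cosα_i − u_i·Δl_i)·tanφ'] / Σ W_i sinα_i, with Δl_i = b_i / cosα_i.
Slice 1: Δl = 3.0/cos(-0.6°) = 3.000 m; N'_1 = 62·cos(-0.6°) − 8·3.000 = 38.0; c'Δl = 37.80; W sinα = -0.6
Slice 2: Δl = 1.5/cos15.5° = 1.557 m; N'_2 = 61·cos15.5° − 10·1.557 = 43.2; c'Δl = 19.61; W sinα = 16.3
Slice 3: Δl = 3.1/cos33.5° = 3.718 m; N'_3 = 71·cos33.5° − 10·3.718 = 22.0; c'Δl = 46.84; W sinα = 39.2
Σc'Δl = 104.3 kN/m; ΣN' = 103.2 kN/m; ΣW sinα = 54.8 kN/m
Resisting = 104.3 + 103.2·tan33.7° = 104.3 + 68.9 = 173.1 kN/m
FS = 173.1 / 54.8 = 3.157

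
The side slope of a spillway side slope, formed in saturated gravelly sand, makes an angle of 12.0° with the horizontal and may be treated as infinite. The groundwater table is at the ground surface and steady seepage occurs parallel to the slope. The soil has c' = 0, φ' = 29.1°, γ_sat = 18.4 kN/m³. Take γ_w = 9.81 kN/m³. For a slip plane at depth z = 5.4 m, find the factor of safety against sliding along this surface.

With seepage parallel to the slope and the water table at the surface, the effective normal stress on the slip plane uses the buoyant unit weight γ' = γ_sat − γ_w while the driving shear stress uses γ_sat:
FS = [c' + γ' z cos²β tanφ'] / [γ_sat z sinβ cosβ]
(For c' = 0 this reduces to FS = (γ'/γ_sat)·tanφ'/tanβ.)
γ' = 18.4 − 9.81 = 8.59 kN/m³
Numerator = 0.0 + 8.59·5.4·cos²12.0°·tan29.1° = 0.0 + 8.59·5.4·0.9568·0.5566 = 24.702 kPa
Denominator = 18.4·5.4·sin12.0°·cos12.0° = 18.4·5.4·0.2079·0.9781 = 20.207 kPa
FS = 24.702 / 20.207 = 1.222

FS = 1.22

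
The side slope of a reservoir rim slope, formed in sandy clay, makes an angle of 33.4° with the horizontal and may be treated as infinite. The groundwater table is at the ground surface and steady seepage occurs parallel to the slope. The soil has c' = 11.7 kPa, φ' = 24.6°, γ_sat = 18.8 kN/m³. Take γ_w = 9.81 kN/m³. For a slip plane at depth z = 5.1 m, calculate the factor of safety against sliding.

With seepage parallel to the slope and the water table at the surface, the effective normal stress on the slip plane uses the buoyant unit weight γ' = γ_sat − γ_w while the driving shear stress uses γ_sat:
FS = [c' + γ' z cos²β tanφ'] / [γ_sat z sinβ cosβ]
γ' = 18.8 − 9.81 = 8.99 kN/m³
Numerator = 11.7 + 8.99·5.1·cos²33.4°·tan24.6° = 11.7 + 8.99·5.1·0.6970·0.4578 = 26.330 kPa
Denominator = 18.8·5.1·sin33.4°·cos33.4° = 18.8·5.1·0.5505·0.8348 = 44.063 kPa
FS = 26.330 / 44.063 = 0.598

FS = 0.60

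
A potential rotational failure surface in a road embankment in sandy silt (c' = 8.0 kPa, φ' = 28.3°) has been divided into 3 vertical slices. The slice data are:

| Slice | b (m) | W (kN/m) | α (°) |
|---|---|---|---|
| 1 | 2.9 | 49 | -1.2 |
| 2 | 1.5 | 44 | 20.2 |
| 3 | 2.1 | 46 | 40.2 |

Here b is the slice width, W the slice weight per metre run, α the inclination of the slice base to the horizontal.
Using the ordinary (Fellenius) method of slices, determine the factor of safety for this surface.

FS = 2.86

Ordinary method of slices: FS = Σ[c'·Δl_i + (W_i cosα_i)·tanφ'] / Σ W_i sinα_i, with Δl_i = b_i / cosα_i.
Slice 1: Δl = 2.9/cos(-1.2°) = 2.901 m; N'_1 = 49·cos(-1.2°) = 49.0; c'Δl = 23.21; W sinα = -1.0
Slice 2: Δl = 1.5/cos20.2° = 1.598 m; N'_2 = 44·cos20.2° = 41.3; c'Δl = 12.79; W sinα = 15.2
Slice 3: Δl = 2.1/cos40.2° = 2.749 m; N'_3 = 46·cos40.2° = 35.1; c'Δl = 22.00; W sinα = 29.7
Σc'Δl = 58.0 kN/m; ΣN' = 125.4 kN/m; ΣW sinα = 43.9 kN/m
Resisting = 58.0 + 125.4·tan28.3° = 58.0 + 67.5 = 125.5 kN/m
FS = 125.5 / 43.9 = 2.862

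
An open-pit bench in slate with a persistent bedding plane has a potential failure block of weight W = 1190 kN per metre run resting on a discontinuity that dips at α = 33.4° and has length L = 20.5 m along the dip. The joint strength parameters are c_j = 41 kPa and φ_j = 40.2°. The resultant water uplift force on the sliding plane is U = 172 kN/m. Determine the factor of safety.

FS = 2.34

Resolving the block weight along and normal to the plane and applying the Mohr–Coulomb strength on the joint:
N' = W cosα − U = 1190·cos33.4° − 172 = 821.5 kN/m
Driving force T = W sinα = 1190·sin33.4° = 655.1 kN/m
Resisting force R = c_j·L + N'·tanφ_j = 41·20.5 + 821.5·tan40.2° = 840.5 + 694.2 = 1534.7 kN/m
FS = R / T = 1534.7 / 655.1 = 2.343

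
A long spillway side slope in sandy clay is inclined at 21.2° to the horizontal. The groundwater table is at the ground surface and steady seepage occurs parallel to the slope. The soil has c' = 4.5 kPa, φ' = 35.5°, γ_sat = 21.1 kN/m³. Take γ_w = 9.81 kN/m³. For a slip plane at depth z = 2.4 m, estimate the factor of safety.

With seepage parallel to the slope and the water table at the surface, the effective normal stress on the slip plane uses the buoyant unit weight γ' = γ_sat − γ_w while the driving shear stress uses γ_sat:
FS = [c' + γ' z cos²β tanφ'] / [γ_sat z sinβ cosβ]
γ' = 21.1 − 9.81 = 11.29 kN/m³
Numerator = 4.5 + 11.29·2.4·cos²21.2°·tan35.5° = 4.5 + 11.29·2.4·0.8692·0.7133 = 21.300 kPa
Denominator = 21.1·2.4·sin21.2°·cos21.2° = 21.1·2.4·0.3616·0.9323 = 17.073 kPa
FS = 21.300 / 17.073 = 1.248

FS = 1.25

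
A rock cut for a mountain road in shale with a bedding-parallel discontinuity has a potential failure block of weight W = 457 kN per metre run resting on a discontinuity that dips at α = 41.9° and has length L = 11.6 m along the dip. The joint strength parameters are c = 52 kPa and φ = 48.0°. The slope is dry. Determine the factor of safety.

Resolving the block weight along and normal to the plane and applying the Mohr–Coulomb strength on the joint:
N' = W cosα = 457·cos41.9° = 340.2 kN/m
Driving force T = W sinα = 457·sin41.9° = 305.2 kN/m
Resisting force R = c·L + N'·tanφ = 52·11.6 + 340.2·tan48.0° = 603.2 + 377.8 = 981.0 kN/m
FS = R / T = 981.0 / 305.2 = 3.214

FS = 3.21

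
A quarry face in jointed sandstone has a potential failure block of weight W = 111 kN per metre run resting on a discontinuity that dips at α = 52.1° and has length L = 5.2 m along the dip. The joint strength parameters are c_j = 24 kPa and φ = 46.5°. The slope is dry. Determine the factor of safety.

Resolving the block weight along and normal to the plane and applying the Mohr–Coulomb strength on the joint:
N' = W cosα = 111·cos52.1° = 68.2 kN/m
Driving force T = W sinα = 111·sin52.1° = 87.6 kN/m
Resisting force R = c_j·L + N'·tanφ = 24·5.2 + 68.2·tan46.5° = 124.8 + 71.9 = 196.7 kN/m
FS = R / T = 196.7 / 87.6 = 2.245

FS = 2.25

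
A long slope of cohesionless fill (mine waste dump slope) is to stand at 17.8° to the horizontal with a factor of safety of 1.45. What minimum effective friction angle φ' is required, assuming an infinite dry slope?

φ' = 25.0°

FS = tanφ'/tanβ ⇒ tanφ' = FS · tanβ = 1.45 · tan17.8° = 0.4655
φ' = arctan(0.4655) = 24.96°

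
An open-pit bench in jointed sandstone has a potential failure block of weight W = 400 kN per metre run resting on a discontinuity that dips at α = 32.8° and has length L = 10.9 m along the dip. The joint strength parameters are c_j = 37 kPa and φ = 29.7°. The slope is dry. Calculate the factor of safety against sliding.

FS = 2.75

Resolving the block weight along and normal to the plane and applying the Mohr–Coulomb strength on the joint:
N' = W cosα = 400·cos32.8° = 336.2 kN/m
Driving force T = W sinα = 400·sin32.8° = 216.7 kN/m
Resisting force R = c_j·L + N'·tanφ = 37·10.9 + 336.2·tan29.7° = 403.3 + 191.8 = 595.1 kN/m
FS = R / T = 595.1 / 216.7 = 2.746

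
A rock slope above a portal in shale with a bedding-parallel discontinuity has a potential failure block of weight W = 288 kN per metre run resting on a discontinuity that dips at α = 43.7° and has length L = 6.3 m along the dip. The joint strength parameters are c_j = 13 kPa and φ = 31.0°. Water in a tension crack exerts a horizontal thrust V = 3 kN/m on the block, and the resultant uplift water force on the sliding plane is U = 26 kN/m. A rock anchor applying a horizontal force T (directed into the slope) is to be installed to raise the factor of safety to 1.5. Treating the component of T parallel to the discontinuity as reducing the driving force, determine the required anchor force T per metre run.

Resolving forces along and normal to the sliding plane, with the horizontal anchor force T adding T·sinα to the effective normal force and T·cosα acting up the plane against the driving force:
FS = [c_jL + (W cosα − U − V sinα + T sinα) tanφ] / [W sinα + V cosα − T cosα]
Without the anchor: N' = 180.1 kN/m, driving T_d = 201.1 kN/m, resisting R = 13·6.3 + 180.1·tan31.0° = 190.1 kN/m, FS = 0.95.
Setting FS = 1.5 and solving for T:
1.5·(201.1 − T cos43.7°) = 190.1 + T sin43.7°·tan31.0°
T·(sin43.7°·tan31.0° + 1.5·cos43.7°) = 1.5·201.1 − 190.1
T·(0.6909·0.6009 + 1.5·0.7230) = 301.7 − 190.1 = 111.6
T·1.4996 = 111.6
T = 74.4 kN/m

T = 74 kN/m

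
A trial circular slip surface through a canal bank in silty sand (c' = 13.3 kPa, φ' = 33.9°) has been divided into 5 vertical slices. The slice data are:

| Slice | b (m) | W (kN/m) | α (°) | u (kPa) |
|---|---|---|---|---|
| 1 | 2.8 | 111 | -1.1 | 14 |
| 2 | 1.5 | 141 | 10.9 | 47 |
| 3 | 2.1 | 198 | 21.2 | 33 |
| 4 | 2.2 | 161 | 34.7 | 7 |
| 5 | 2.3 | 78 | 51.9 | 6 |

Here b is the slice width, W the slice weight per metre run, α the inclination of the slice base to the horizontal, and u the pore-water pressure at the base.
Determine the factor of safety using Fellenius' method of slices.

Ordinary method of slices: FS = Σ[c'·Δl_i + (W_i cosα_i − u_i·Δl_i)·tanφ'] / Σ W_i sinα_i, with Δl_i = b_i / cosα_i.
Slice 1: Δl = 2.8/cos(-1.1°) = 2.801 m; N'_1 = 111·cos(-1.1°) − 14·2.801 = 71.8; c'Δl = 37.25; W sinα = -2.1
Slice 2: Δl = 1.5/cos10.9° = 1.528 m; N'_2 = 141·cos10.9° − 47·1.528 = 66.7; c'Δl = 20.32; W sinα = 26.7
Slice 3: Δl = 2.1/cos21.2° = 2.252 m; N'_3 = 198·cos21.2° − 33·2.252 = 110.3; c'Δl = 29.96; W sinα = 71.6
Slice 4: Δl = 2.2/cos34.7° = 2.676 m; N'_4 = 161·cos34.7° − 7·2.676 = 113.6; c'Δl = 35.59; W sinα = 91.7
Slice 5: Δl = 2.3/cos51.9° = 3.727 m; N'_5 = 78·cos51.9° − 6·3.727 = 25.8; c'Δl = 49.58; W sinα = 61.4
Σc'Δl = 172.7 kN/m; ΣN' = 388.1 kN/m; ΣW sinα = 249.2 kN/m
Resisting = 172.7 + 388.1·tan33.9° = 172.7 + 260.8 = 433.5 kN/m
FS = 433.5 / 249.2 = 1.740

FS = 1.74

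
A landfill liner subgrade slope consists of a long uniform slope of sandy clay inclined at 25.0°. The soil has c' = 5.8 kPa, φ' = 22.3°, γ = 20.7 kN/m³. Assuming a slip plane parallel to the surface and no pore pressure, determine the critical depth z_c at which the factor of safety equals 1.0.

z_c = 6.07 m

Setting FS = 1.00 in FS = [c' + γz cos²β tanφ'] / [γz sinβ cosβ] and solving for z:
z = c' / [γ cosβ (FS·sinβ − cosβ·tanφ')]
  = 5.8 / [20.7·cos25.0°·(1.00·sin25.0° − cos25.0°·tan22.3°)]
  = 5.8 / [20.7·0.9063·(1.00·0.4226 − 0.9063·0.4101)]
  = 5.8 / 0.9552 = 6.072 m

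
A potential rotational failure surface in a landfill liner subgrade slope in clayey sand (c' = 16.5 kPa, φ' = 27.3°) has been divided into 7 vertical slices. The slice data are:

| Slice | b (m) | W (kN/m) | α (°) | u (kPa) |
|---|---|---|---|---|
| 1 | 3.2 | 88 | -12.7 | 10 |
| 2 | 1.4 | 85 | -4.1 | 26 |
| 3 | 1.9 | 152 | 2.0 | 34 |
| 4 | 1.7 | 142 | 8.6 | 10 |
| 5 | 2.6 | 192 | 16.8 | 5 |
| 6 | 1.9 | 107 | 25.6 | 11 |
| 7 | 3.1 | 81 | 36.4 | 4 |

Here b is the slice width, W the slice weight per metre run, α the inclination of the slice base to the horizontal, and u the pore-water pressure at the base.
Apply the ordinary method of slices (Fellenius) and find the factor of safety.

FS = 3.93

Ordinary method of slices: FS = Σ[c'·Δl_i + (W_i cosα_i − u_i·Δl_i)·tanφ'] / Σ W_i sinα_i, with Δl_i = b_i / cosα_i.
Slice 1: Δl = 3.2/cos(-12.7°) = 3.280 m; N'_1 = 88·cos(-12.7°) − 10·3.280 = 53.0; c'Δl = 54.12; W sinα = -19.3
Slice 2: Δl = 1.4/cos(-4.1°) = 1.404 m; N'_2 = 85·cos(-4.1°) − 26·1.404 = 48.3; c'Δl = 23.16; W sinα = -6.1
Slice 3: Δl = 1.9/cos2.0° = 1.901 m; N'_3 = 152·cos2.0° − 34·1.901 = 87.3; c'Δl = 31.37; W sinα = 5.3
Slice 4: Δl = 1.7/cos8.6° = 1.719 m; N'_4 = 142·cos8.6° − 10·1.719 = 123.2; c'Δl = 28.37; W sinα = 21.2
Slice 5: Δl = 2.6/cos16.8° = 2.716 m; N'_5 = 192·cos16.8° − 5·2.716 = 170.2; c'Δl = 44.81; W sinα = 55.5
Slice 6: Δl = 1.9/cos25.6° = 2.107 m; N'_6 = 107·cos25.6° − 11·2.107 = 73.3; c'Δl = 34.76; W sinα = 46.2
Slice 7: Δl = 3.1/cos36.4° = 3.851 m; N'_7 = 81·cos36.4° − 4·3.851 = 49.8; c'Δl = 63.55; W sinα = 48.1
Σc'Δl = 280.1 kN/m; ΣN' = 605.1 kN/m; ΣW sinα = 150.9 kN/m
Resisting = 280.1 + 605.1·tan27.3° = 280.1 + 312.3 = 592.5 kN/m
FS = 592.5 / 150.9 = 3.926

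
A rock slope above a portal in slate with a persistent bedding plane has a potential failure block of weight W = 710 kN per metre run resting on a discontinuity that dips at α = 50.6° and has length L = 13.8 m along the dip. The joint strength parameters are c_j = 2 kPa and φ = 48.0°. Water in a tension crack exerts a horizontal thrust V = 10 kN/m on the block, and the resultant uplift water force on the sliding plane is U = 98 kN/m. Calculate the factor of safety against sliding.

FS = 0.74

Resolving the block weight along and normal to the plane and applying the Mohr–Coulomb strength on the joint:
N' = W cosα − U − V sinα = 710·cos50.6° − 98 − 10·sin50.6° = 344.9 kN/m
Driving force T = W sinα + V cosα = 710·sin50.6° + 10·cos50.6° = 555.0 kN/m
Resisting force R = c_j·L + N'·tanφ = 2·13.8 + 344.9·tan48.0° = 27.6 + 383.1 = 410.7 kN/m
FS = R / T = 410.7 / 555.0 = 0.740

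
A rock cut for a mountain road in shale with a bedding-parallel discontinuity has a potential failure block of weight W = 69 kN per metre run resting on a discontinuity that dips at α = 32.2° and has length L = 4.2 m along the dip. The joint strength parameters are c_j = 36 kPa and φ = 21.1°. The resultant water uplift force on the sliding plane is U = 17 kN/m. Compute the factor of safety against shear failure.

FS = 4.55

Resolving the block weight along and normal to the plane and applying the Mohr–Coulomb strength on the joint:
N' = W cosα − U = 69·cos32.2° − 17 = 41.4 kN/m
Driving force T = W sinα = 69·sin32.2° = 36.8 kN/m
Resisting force R = c_j·L + N'·tanφ = 36·4.2 + 41.4·tan21.1° = 151.2 + 16.0 = 167.2 kN/m
FS = R / T = 167.2 / 36.8 = 4.547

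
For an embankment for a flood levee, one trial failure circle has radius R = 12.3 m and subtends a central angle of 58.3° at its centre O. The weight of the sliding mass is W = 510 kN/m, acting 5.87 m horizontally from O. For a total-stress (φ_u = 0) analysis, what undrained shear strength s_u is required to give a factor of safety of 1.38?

s_u = 26.8 kPa

FS = s_u·L_a·R / (W·d), so s_u = FS·W·d / (L_a·R).
Arc length L_a = R·θ = 12.3·(58.3°·π/180) = 12.3·1.0175 = 12.52 m
s_u = 1.38·510·5.87 / (12.52·12.3) = 4131.3 / 153.94 = 26.84 kPa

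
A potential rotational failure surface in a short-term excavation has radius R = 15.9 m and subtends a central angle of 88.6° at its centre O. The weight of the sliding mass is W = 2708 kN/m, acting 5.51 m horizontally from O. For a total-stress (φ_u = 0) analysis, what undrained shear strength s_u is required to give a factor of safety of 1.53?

s_u = 58.4 kPa

FS = s_u·L_a·R / (W·d), so s_u = FS·W·d / (L_a·R).
Arc length L_a = R·θ = 15.9·(88.6°·π/180) = 15.9·1.5464 = 24.59 m
s_u = 1.53·2708·5.51 / (24.59·15.9) = 22829.3 / 390.94 = 58.40 kPa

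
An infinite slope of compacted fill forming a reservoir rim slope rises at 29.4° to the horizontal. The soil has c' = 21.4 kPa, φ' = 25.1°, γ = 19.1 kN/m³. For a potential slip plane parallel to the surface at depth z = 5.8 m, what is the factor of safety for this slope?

FS = 1.28

For an infinite slope with a slip plane parallel to the surface (no pore pressure): FS = [c' + γz cos²β tanφ'] / [γz sinβ cosβ].
γz = 19.1·5.8 = 110.78 kN/m²
Numerator = 21.4 + 110.78·cos²29.4°·tan25.1° = 21.4 + 110.78·0.7590·0.4684 = 60.788 kPa
Denominator = 110.78·sin29.4°·cos29.4° = 110.78·0.4909·0.8712 = 47.379 kPa
FS = 60.788 / 47.379 = 1.283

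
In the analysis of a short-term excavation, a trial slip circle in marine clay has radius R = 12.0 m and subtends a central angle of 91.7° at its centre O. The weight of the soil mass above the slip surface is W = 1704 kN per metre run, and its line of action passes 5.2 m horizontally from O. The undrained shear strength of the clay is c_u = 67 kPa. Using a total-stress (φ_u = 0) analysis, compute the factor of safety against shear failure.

FS = 1.74

Taking moments about the centre O, the resisting moment is provided by the undrained shear strength acting along the arc:
Arc length L_a = R·θ = 12.0·(91.7°·π/180) = 12.0·1.6005 = 19.21 m
M_R = c_u·L_a·R = 67·19.21·12.0 = 15441.3 kN·m/m
M_D = W·d = 1704·5.2 = 8860.8 kN·m/m
FS = M_R / M_D = 15441.3 / 8860.8 = 1.743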